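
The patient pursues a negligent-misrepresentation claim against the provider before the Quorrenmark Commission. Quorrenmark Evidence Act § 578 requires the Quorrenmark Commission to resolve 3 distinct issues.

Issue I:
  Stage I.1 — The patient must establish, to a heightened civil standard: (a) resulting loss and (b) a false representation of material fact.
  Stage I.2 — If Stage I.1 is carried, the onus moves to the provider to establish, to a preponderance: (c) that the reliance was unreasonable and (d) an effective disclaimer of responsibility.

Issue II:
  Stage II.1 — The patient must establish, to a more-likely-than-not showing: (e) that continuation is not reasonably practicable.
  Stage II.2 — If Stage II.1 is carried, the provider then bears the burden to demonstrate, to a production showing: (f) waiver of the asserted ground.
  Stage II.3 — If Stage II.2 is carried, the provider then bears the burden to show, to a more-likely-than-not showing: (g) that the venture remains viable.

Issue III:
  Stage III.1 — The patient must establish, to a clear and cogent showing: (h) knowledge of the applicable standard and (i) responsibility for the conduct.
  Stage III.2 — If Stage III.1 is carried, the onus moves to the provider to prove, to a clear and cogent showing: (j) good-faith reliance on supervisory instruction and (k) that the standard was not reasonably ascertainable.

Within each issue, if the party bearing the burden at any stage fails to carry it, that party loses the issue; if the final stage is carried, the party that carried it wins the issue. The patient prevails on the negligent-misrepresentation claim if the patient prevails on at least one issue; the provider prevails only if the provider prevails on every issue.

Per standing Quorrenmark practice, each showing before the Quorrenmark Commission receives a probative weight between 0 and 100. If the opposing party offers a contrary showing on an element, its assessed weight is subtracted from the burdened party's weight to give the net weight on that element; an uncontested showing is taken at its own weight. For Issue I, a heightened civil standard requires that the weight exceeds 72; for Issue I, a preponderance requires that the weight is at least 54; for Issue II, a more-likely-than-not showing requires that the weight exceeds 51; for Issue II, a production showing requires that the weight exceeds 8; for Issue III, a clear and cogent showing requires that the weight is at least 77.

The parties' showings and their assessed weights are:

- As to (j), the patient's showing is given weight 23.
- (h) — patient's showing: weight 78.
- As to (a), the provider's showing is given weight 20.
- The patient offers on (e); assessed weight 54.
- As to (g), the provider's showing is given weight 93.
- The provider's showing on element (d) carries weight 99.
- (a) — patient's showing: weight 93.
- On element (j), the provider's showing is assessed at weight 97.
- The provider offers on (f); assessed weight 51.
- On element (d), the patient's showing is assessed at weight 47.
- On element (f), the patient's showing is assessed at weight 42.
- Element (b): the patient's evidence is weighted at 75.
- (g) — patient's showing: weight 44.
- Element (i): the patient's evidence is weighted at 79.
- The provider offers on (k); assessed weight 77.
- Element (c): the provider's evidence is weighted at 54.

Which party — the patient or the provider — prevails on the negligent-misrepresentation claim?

— Issue I —
Stage I.1 (patient, a heightened civil standard, weight exceeds 72): (a) net 93−20=73 > 72 — meets; (b) 75 > 72 — meets.
  The patient carries Stage I.1; the provider now bears the burden.
Stage I.2 (provider, a preponderance, weight is at least 54): (c) 54 ≥ 54 — meets; (d) net 99−47=52 < 54 — fails.
  Stage I.2 not carried; the provider fails its burden.
The analysis ends at Stage I.2; the patient prevails on this issue.
— Issue II —
At Stage II.1 the patient must meet a more-likely-than-not showing (weight exceeds 51): on (e) the weight is 54, which does exceed 51, so (e) meets the standard.
  Stage II.1 carried; the burden shifts to the provider.
At Stage II.2 the provider must meet a production showing (weight exceeds 8): on (f) the weight is 51 less the opposing 42 gives net 9, > 8, so (f) meets the standard.
  Stage II.2 carried; the burden remains with the provider.
At Stage II.3 the provider must meet a more-likely-than-not showing (weight exceeds 51): on (g) the weight is 93 less the opposing 44 gives net 49, ≤ 51, so (g) does not meet the standard.
  Stage II.3 not carried; the provider fails its burden.
So the patient prevails on this issue.
— Issue III —
At Stage III.1 the patient must meet a clear and cogent showing (weight is at least 77): on (h) the weight is 78, which does reach 77, so (h) meets the standard; on (i) the weight is 79, ≥ 77, so (i) meets the standard.
  Stage III.1 is satisfied; the onus moves to the provider.
At Stage III.2 the provider must meet a clear and cogent showing (weight is at least 77): on (j) the weight is 97 less the opposing 23 gives net 74, < 77, so (j) does not meet the standard; on (k) the weight is 77, ≥ 77, so (k) meets the standard.
  Not every element is met, so the provider fails to carry Stage III.2.
So the patient prevails on this issue.
Per-issue: Issue I → patient; Issue II → patient; Issue III → patient. The patient must prevail on at least one issue; overall, the patient prevails.

patient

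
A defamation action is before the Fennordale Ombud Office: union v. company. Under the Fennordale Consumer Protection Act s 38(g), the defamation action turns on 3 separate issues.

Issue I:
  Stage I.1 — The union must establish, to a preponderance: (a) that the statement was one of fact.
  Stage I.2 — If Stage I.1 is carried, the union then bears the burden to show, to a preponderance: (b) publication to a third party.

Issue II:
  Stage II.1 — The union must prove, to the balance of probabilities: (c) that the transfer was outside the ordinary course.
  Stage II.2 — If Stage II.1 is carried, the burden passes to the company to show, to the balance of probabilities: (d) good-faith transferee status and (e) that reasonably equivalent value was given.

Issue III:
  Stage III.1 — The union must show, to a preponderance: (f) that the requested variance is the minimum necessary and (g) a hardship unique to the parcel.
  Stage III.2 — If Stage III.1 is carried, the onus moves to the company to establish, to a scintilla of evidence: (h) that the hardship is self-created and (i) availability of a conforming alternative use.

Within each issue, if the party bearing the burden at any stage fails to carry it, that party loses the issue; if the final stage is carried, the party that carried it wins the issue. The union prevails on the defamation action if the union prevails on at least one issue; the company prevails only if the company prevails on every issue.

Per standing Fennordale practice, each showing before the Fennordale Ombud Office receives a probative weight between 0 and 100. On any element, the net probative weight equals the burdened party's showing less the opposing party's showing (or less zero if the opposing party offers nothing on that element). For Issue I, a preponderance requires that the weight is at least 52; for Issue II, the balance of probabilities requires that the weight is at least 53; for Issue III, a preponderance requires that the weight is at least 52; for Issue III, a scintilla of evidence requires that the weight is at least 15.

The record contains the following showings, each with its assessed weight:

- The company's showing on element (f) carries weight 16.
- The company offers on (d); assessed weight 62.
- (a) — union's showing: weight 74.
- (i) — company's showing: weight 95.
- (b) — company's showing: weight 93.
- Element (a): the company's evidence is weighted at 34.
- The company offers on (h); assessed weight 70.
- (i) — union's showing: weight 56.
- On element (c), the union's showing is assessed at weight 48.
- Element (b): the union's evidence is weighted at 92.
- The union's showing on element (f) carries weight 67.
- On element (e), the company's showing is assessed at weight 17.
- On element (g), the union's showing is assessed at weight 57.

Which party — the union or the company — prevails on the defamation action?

— Issue I —
Stage I.1 (union, a preponderance, weight is at least 52): (a) net 74−34=40 < 52 — fails.
  Stage I.1 not carried; the union fails its burden.
So the company prevails on this issue.
— Issue II —
Stage II.1 — burden on union; standard: the balance of probabilities (weight is at least 53).
    (c): 48 < 53 [not met]
  Not every element is met, so the union fails to carry Stage II.1.
So the company prevails on this issue.
— Issue III —
Stage III.1 — burden on union; standard: a preponderance (weight is at least 52).
    (f): 67 − 16 = 51 < 52 [not met]
    (g): 57 ≥ 52 [met]
  The union does not carry Stage III.1.
The analysis ends at Stage III.1; the company prevails on this issue.
Per-issue: Issue I → company; Issue II → company; Issue III → company. The union must prevail on at least one issue; overall, the company prevails.

company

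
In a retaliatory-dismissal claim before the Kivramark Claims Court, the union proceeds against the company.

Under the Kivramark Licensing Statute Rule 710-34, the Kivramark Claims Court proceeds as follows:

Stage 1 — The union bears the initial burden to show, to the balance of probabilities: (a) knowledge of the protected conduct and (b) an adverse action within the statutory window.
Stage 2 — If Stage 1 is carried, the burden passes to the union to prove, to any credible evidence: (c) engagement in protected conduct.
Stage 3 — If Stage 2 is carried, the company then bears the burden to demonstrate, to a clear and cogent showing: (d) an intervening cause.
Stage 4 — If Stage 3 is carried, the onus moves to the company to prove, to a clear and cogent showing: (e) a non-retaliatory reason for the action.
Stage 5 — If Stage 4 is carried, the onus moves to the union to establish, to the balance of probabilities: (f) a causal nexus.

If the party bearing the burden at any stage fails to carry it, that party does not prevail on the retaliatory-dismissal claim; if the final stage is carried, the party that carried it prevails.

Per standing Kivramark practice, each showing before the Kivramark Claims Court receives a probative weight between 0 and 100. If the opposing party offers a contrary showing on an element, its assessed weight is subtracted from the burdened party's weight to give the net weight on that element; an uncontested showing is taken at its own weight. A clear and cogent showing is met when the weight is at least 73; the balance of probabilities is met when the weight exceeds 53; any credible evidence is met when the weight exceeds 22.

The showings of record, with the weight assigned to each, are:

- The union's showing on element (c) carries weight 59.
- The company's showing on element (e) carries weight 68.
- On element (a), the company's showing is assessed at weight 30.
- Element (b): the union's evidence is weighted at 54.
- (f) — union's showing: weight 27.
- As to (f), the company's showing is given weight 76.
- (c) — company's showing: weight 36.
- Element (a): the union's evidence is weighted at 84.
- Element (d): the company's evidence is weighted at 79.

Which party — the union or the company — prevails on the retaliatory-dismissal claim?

union

At Stage 1 the union must meet the balance of probabilities (weight exceeds 53): on (a) the weight is 84 less the opposing 30 gives net 54, > 53, so (a) meets the standard; on (b) the weight is 54, which does exceed 53, so (b) meets the standard.
  All elements met. The union retains the burden for Stage 2.
At Stage 2 the union must meet any credible evidence (weight exceeds 22): on (c) the weight is 59 less the opposing 36 gives net 23, which does exceed 22, so (c) meets the standard.
  Stage 2 is satisfied; the onus moves to the company.
At Stage 3 the company must meet a clear and cogent showing (weight is at least 73): on (d) the weight is 79, which does reach 73, so (d) meets the standard.
  Stage 3 carried; the burden remains with the company.
At Stage 4 the company must meet a clear and cogent showing (weight is at least 73): on (e) the weight is 68, which does not reach 73, so (e) does not meet the standard.
  The company does not carry Stage 4.
The union prevails.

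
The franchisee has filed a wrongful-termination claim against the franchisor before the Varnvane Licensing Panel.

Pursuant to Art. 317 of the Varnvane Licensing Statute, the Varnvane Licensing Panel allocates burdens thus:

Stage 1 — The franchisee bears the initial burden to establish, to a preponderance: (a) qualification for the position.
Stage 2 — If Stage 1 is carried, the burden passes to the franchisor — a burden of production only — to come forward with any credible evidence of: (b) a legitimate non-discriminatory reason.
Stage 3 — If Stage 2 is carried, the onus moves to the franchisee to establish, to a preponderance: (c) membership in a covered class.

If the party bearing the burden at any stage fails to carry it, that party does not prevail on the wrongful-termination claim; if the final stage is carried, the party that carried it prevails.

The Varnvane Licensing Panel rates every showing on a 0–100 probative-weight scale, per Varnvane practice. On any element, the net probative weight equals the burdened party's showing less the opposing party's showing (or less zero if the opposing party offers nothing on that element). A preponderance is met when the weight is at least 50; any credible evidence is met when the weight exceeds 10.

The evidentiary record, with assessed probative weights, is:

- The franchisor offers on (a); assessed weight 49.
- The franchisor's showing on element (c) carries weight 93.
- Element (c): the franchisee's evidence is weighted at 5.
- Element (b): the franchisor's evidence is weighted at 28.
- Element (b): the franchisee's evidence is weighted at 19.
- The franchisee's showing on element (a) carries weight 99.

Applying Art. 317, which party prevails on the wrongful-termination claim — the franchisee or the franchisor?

Stage 1 — burden on franchisee; standard: a preponderance (weight is at least 50).
    (a): 99 − 49 = 50 ≥ 50 [met]
  All elements met. The burden passes to the franchisor.
Stage 2 — burden on franchisor; standard: any credible evidence (weight exceeds 10).
    (b): 28 − 19 = 9 ≤ 10 [not met]
  The franchisor does not carry Stage 2.
The franchisee prevails.

franchisee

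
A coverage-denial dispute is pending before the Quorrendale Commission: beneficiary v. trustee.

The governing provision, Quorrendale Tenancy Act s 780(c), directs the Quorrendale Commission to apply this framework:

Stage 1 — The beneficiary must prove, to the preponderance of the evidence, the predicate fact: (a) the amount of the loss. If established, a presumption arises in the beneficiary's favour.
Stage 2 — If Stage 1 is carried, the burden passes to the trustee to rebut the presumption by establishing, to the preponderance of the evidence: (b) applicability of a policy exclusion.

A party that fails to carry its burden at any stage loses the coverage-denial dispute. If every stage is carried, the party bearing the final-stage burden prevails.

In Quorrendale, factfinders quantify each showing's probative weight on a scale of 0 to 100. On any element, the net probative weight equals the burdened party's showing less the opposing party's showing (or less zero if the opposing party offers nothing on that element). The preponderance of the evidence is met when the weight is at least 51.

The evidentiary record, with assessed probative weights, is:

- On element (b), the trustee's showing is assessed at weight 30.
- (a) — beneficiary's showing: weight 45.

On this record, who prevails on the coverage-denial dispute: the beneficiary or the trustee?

At Stage 1 the beneficiary must meet the preponderance of the evidence (weight is at least 51): on (a) the weight is 45, < 51, so (a) does not meet the standard.
  The beneficiary does not carry Stage 1.
The trustee prevails.

trustee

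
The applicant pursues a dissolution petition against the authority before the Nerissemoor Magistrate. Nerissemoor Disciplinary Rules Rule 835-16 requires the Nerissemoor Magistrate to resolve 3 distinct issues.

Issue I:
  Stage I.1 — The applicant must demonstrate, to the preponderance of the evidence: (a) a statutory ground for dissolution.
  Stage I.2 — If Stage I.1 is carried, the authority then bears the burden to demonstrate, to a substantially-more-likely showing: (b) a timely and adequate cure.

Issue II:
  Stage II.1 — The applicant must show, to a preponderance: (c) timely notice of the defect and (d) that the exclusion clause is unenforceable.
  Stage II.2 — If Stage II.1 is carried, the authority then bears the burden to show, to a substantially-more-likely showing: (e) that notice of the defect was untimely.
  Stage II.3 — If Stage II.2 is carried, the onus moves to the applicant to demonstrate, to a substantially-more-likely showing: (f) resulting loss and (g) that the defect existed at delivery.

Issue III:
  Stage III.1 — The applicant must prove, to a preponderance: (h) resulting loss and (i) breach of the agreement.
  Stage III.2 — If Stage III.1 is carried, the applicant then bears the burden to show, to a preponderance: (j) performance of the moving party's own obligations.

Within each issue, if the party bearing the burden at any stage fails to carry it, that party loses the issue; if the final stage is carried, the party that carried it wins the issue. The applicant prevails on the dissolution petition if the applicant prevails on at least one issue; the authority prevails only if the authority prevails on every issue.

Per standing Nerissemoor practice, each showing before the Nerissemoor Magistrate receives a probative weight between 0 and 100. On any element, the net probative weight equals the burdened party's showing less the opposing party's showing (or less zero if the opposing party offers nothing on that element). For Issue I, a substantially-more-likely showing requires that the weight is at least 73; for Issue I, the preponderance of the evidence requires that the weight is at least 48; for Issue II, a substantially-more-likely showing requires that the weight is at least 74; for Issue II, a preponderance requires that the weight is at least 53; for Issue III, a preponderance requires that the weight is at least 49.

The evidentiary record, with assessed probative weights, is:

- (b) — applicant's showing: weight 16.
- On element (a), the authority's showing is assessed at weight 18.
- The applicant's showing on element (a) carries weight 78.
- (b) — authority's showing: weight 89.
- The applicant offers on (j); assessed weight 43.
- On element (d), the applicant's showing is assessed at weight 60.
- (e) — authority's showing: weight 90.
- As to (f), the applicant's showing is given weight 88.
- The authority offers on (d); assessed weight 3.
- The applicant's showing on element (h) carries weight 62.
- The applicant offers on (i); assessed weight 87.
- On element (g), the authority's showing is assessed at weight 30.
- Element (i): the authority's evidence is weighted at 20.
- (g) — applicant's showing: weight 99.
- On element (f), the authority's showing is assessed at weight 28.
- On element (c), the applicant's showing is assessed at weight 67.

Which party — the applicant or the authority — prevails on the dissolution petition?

authority

— Issue I —
Stage I.1 (applicant, the preponderance of the evidence, weight is at least 48): (a) net 78−18=60 ≥ 48 — meets.
  Stage I.1 carried; the burden shifts to the authority.
Stage I.2 (authority, a substantially-more-likely showing, weight is at least 73): (b) net 89−16=73 ≥ 73 — meets.
  The authority carries the last stage.
With every stage satisfied, the authority prevails on this issue.
— Issue II —
At Stage II.1 the applicant must meet a preponderance (weight is at least 53): on (c) the weight is 67, ≥ 53, so (c) meets the standard; on (d) the weight is 60 less the opposing 3 gives net 57, ≥ 53, so (d) meets the standard.
  All elements met. The burden passes to the authority.
At Stage II.2 the authority must meet a substantially-more-likely showing (weight is at least 74): on (e) the weight is 90, ≥ 74, so (e) meets the standard.
  The authority carries Stage II.2; the applicant now bears the burden.
At Stage II.3 the applicant must meet a substantially-more-likely showing (weight is at least 74): on (f) the weight is 88 less the opposing 28 gives net 60, < 74, so (f) does not meet the standard; on (g) the weight is 99 less the opposing 30 gives net 69, < 74, so (g) does not meet the standard.
  Stage II.3 not carried; the applicant fails its burden.
The authority prevails on this issue.
— Issue III —
Stage III.1 (applicant, a preponderance, weight is at least 49): (h) 62 ≥ 49 — meets; (i) net 87−20=67 ≥ 49 — meets.
  Stage III.1 is satisfied; the applicant continues to bear the burden.
Stage III.2 (applicant, a preponderance, weight is at least 49): (j) 43 < 49 — fails.
  Stage III.2 not carried; the applicant fails its burden.
The analysis ends at Stage III.2; the authority prevails on this issue.
Per-issue: Issue I → authority; Issue II → authority; Issue III → authority. The applicant must prevail on at least one issue; overall, the authority prevails.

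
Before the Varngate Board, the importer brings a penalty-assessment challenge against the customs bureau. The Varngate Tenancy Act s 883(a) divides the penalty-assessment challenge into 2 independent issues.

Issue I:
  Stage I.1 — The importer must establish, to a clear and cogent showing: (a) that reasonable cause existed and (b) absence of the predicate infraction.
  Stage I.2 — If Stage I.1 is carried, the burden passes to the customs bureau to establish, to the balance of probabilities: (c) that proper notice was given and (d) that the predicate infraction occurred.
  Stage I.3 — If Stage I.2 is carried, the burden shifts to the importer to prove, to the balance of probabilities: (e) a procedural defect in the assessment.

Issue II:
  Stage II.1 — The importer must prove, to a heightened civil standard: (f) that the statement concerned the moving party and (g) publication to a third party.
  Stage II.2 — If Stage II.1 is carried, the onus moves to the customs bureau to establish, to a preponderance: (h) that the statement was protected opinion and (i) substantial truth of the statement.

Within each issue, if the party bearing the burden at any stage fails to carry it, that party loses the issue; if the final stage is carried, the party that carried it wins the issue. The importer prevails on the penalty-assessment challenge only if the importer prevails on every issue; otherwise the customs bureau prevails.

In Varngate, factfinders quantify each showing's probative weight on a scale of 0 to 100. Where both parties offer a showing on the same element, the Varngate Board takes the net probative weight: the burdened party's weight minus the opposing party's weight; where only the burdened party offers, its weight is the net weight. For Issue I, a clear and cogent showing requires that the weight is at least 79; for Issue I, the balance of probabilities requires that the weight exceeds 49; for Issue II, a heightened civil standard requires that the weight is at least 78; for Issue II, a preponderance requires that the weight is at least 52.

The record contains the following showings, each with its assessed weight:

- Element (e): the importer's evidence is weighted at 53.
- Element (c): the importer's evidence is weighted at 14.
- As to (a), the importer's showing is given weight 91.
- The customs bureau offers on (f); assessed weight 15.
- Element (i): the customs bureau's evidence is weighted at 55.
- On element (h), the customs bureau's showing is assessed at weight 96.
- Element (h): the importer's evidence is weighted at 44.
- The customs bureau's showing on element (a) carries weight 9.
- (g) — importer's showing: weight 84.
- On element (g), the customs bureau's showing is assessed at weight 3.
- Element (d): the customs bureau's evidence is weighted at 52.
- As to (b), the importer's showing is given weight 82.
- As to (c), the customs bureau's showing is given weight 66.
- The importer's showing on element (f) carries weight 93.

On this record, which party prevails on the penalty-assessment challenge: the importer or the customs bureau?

customs bureau

— Issue I —
Stage I.1 (importer, a clear and cogent showing, weight is at least 79): (a) net 91−9=82 ≥ 79 — meets; (b) 82 ≥ 79 — meets.
  All elements met. The burden passes to the customs bureau.
Stage I.2 (customs bureau, the balance of probabilities, weight exceeds 49): (c) net 66−14=52 > 49 — meets; (d) 52 > 49 — meets.
  The customs bureau carries Stage I.2; the importer now bears the burden.
Stage I.3 (importer, the balance of probabilities, weight exceeds 49): (e) 53 > 49 — meets.
  Stage I.3 carried; the final stage is satisfied.
All stages carried — the importer prevails on this issue.
— Issue II —
Stage II.1 (importer, a heightened civil standard, weight is at least 78): (f) net 93−15=78 ≥ 78 — meets; (g) net 84−3=81 ≥ 78 — meets.
  Stage II.1 is satisfied; the onus moves to the customs bureau.
Stage II.2 (customs bureau, a preponderance, weight is at least 52): (h) net 96−44=52 ≥ 52 — meets; (i) 55 ≥ 52 — meets.
  Stage II.2 carried; the final stage is satisfied.
All stages carried — the customs bureau prevails on this issue.
Per-issue: Issue I → importer; Issue II → customs bureau. The importer must prevail on every issue; overall, the customs bureau prevails.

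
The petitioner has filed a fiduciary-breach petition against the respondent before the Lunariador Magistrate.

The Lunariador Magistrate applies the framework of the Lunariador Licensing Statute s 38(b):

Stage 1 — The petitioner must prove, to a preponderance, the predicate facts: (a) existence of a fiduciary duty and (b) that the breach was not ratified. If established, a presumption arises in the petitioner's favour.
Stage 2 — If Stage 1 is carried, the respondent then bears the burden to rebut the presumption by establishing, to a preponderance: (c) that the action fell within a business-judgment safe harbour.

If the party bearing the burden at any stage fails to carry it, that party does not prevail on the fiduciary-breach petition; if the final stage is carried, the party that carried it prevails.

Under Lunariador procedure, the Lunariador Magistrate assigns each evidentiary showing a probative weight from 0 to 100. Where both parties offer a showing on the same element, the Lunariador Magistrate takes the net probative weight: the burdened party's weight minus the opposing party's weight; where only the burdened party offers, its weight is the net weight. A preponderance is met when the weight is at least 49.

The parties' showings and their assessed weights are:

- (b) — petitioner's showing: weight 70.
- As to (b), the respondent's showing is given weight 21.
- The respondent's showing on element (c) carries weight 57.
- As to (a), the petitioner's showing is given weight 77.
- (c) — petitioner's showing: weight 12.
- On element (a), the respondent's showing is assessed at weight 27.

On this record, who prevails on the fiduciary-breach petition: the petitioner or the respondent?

petitioner

At Stage 1 the petitioner must meet a preponderance (weight is at least 49): on (a) the weight is 77 less the opposing 27 gives net 50, which does reach 49, so (a) meets the standard; on (b) the weight is 70 less the opposing 21 gives net 49, ≥ 49, so (b) meets the standard.
  Stage 1 carried; the burden shifts to the respondent.
At Stage 2 the respondent must meet a preponderance (weight is at least 49): on (c) the weight is 57 less the opposing 12 gives net 45, which does not reach 49, so (c) does not meet the standard.
  Stage 2 not carried; the respondent fails its burden.
The analysis ends at Stage 2; the petitioner prevails.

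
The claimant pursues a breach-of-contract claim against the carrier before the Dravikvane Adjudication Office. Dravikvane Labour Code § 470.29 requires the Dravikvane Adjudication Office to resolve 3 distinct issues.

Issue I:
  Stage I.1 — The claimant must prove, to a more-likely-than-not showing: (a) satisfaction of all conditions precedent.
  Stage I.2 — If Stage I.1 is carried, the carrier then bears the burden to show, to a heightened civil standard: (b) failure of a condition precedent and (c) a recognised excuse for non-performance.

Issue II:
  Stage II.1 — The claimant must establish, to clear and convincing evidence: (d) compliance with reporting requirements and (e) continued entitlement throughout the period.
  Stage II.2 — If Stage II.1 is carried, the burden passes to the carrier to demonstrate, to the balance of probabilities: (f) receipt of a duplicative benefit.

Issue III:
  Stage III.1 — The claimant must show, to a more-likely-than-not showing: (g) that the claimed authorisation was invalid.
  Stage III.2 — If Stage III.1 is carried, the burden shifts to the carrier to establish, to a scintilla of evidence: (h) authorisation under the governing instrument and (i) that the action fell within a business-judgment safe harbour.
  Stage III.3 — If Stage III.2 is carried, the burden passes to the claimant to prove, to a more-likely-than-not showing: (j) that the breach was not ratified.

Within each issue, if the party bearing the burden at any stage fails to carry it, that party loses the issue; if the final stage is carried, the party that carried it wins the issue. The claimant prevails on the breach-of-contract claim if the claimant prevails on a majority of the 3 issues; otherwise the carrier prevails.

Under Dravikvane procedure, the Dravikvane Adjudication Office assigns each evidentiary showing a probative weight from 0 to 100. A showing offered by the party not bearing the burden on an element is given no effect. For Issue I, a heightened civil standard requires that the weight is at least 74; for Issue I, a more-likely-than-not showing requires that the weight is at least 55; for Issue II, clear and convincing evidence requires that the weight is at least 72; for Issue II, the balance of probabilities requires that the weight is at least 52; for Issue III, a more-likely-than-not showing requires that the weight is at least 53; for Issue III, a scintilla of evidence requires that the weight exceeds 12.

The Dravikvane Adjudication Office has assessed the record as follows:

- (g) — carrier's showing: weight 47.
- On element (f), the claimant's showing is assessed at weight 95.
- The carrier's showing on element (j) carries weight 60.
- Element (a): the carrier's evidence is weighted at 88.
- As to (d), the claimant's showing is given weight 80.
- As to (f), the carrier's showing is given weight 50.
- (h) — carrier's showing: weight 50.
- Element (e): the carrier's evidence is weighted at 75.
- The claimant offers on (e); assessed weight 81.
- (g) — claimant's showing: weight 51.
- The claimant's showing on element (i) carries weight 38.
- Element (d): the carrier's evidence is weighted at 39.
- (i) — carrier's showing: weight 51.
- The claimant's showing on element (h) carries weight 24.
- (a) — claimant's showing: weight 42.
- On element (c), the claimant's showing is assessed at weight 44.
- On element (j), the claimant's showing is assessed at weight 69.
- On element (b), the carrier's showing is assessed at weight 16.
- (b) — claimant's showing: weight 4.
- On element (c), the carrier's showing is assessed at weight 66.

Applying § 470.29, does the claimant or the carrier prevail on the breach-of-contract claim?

carrier

— Issue I —
At Stage I.1 the claimant must meet a more-likely-than-not showing (weight is at least 55): on (a) the weight is 42 (the carrier's 88 is given no effect), which does not reach 55, so (a) does not meet the standard.
  The claimant does not carry Stage I.1.
The carrier prevails on this issue.
— Issue II —
Stage II.1 — burden on claimant; standard: clear and convincing evidence (weight is at least 72).
    (d): 80 (carrier's 39 disregarded) ≥ 72 [met]
    (e): 81 (carrier's 75 disregarded) ≥ 72 [met]
  All elements met. The burden passes to the carrier.
Stage II.2 — burden on carrier; standard: the balance of probabilities (weight is at least 52).
    (f): 50 (claimant's 95 disregarded) < 52 [not met]
  Stage II.2 not carried; the carrier fails its burden.
So the claimant prevails on this issue.
— Issue III —
Stage III.1 — burden on claimant; standard: a more-likely-than-not showing (weight is at least 53).
    (g): 51 (carrier's 47 disregarded) < 53 [not met]
  Stage III.1 not carried; the claimant fails its burden.
So the carrier prevails on this issue.
Per-issue: Issue I → carrier; Issue II → claimant; Issue III → carrier. The claimant must prevail on a majority of issues; overall, the carrier prevails.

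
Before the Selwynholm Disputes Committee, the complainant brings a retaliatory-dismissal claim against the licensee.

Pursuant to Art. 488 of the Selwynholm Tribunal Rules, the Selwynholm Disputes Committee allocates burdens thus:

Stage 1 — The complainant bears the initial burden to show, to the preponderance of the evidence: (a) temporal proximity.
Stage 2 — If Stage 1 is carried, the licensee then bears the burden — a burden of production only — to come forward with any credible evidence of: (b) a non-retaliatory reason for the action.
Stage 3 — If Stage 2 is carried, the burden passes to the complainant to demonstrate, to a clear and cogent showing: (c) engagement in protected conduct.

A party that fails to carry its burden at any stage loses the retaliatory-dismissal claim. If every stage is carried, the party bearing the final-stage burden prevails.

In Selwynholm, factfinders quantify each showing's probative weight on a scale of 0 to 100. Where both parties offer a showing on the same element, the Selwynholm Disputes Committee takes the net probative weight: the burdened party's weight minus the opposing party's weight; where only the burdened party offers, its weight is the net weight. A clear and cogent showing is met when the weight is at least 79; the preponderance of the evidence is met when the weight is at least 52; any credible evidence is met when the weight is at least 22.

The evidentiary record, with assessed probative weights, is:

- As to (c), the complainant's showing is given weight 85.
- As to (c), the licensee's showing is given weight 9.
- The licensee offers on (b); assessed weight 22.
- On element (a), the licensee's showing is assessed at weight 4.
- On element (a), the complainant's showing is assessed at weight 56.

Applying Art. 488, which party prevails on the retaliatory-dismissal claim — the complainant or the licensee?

Stage 1 — burden on complainant; standard: the preponderance of the evidence (weight is at least 52).
    (a): 56 − 4 = 52 ≥ 52 [met]
  Stage 1 carried; the burden shifts to the licensee.
Stage 2 — burden on licensee; standard: any credible evidence (weight is at least 22).
    (b): 22 ≥ 22 [met]
  Stage 2 carried; the burden shifts to the complainant.
Stage 3 — burden on complainant; standard: a clear and cogent showing (weight is at least 79).
    (c): 85 − 9 = 76 < 79 [not met]
  Stage 3 not carried; the complainant fails its burden.
So the licensee prevails.

licensee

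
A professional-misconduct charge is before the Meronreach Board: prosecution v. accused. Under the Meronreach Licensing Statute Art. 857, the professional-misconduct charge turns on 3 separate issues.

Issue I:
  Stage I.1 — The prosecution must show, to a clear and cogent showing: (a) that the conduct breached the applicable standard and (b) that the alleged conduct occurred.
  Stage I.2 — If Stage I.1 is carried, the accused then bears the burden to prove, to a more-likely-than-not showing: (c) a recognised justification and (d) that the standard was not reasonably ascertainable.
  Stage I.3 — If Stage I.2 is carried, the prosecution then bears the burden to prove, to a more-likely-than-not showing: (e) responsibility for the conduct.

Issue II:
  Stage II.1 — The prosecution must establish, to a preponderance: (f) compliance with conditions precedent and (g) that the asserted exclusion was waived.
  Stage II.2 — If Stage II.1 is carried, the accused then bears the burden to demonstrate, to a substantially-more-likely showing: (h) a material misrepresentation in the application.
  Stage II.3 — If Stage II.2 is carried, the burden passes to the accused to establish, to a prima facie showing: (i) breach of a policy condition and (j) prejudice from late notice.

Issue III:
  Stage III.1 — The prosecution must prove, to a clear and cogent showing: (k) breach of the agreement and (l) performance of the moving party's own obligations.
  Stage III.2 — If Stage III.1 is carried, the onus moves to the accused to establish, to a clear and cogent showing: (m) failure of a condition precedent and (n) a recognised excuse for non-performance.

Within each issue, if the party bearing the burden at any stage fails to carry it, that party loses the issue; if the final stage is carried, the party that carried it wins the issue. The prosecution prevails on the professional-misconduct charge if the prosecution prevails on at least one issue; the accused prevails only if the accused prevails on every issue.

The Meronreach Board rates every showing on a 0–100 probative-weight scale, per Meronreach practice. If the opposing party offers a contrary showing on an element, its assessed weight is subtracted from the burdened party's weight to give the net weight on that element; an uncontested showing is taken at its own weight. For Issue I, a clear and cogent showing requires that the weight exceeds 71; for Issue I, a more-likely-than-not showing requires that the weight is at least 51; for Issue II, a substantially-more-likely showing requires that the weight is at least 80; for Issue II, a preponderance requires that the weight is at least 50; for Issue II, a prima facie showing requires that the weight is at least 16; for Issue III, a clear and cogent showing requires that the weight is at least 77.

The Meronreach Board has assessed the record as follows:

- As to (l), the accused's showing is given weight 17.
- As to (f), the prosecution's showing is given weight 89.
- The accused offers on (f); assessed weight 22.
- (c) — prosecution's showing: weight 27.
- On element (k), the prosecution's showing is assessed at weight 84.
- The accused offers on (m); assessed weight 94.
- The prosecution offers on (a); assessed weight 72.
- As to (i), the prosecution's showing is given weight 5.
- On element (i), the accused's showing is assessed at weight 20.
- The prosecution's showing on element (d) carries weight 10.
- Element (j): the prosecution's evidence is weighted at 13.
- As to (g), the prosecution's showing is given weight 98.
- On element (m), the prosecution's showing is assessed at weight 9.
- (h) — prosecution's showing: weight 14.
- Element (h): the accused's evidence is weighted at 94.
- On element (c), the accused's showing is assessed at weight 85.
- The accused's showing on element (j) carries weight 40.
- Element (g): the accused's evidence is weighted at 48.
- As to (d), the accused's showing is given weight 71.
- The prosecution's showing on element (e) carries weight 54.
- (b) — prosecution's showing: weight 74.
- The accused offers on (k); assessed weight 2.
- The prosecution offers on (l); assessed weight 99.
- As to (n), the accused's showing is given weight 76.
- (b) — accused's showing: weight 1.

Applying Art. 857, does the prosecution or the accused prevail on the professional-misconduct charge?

— Issue I —
Stage I.1 (prosecution, a clear and cogent showing, weight exceeds 71): (a) 72 > 71 — meets; (b) net 74−1=73 > 71 — meets.
  All elements met. The burden passes to the accused.
Stage I.2 (accused, a more-likely-than-not showing, weight is at least 51): (c) net 85−27=58 ≥ 51 — meets; (d) net 71−10=61 ≥ 51 — meets.
  Stage I.2 carried; the burden shifts to the prosecution.
Stage I.3 (prosecution, a more-likely-than-not showing, weight is at least 51): (e) 54 ≥ 51 — meets.
  All elements met at the final stage.
With every stage satisfied, the prosecution prevails on this issue.
— Issue II —
Stage II.1 (prosecution, a preponderance, weight is at least 50): (f) net 89−22=67 ≥ 50 — meets; (g) net 98−48=50 ≥ 50 — meets.
  All elements met. The burden passes to the accused.
Stage II.2 (accused, a substantially-more-likely showing, weight is at least 80): (h) net 94−14=80 ≥ 80 — meets.
  Stage II.2 carried; the burden remains with the accused.
Stage II.3 (accused, a prima facie showing, weight is at least 16): (i) net 20−5=15 < 16 — fails; (j) net 40−13=27 ≥ 16 — meets.
  Not every element is met, so the accused fails to carry Stage II.3.
So the prosecution prevails on this issue.
— Issue III —
Stage III.1 (prosecution, a clear and cogent showing, weight is at least 77): (k) net 84−2=82 ≥ 77 — meets; (l) net 99−17=82 ≥ 77 — meets.
  Stage III.1 is satisfied; the onus moves to the accused.
Stage III.2 (accused, a clear and cogent showing, weight is at least 77): (m) net 94−9=85 ≥ 77 — meets; (n) 76 < 77 — fails.
  Stage III.2 not carried; the accused fails its burden.
The analysis ends at Stage III.2; the prosecution prevails on this issue.
Per-issue: Issue I → prosecution; Issue II → prosecution; Issue III → prosecution. The prosecution must prevail on at least one issue; overall, the prosecution prevails.

prosecution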